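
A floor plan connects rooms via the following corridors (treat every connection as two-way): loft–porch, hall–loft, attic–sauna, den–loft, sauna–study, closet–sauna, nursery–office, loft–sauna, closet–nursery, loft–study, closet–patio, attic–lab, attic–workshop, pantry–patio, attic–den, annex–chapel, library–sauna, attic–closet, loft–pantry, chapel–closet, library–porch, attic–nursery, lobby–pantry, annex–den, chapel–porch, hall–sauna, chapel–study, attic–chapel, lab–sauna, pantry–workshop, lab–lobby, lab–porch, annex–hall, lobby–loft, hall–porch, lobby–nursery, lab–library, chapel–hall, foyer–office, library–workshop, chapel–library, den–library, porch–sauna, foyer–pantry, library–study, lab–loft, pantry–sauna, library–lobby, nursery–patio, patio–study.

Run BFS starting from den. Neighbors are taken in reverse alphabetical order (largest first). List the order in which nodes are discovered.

Visit den; enqueue loft, library, attic, annex → queue [loft, library, attic, annex]
Visit loft; enqueue study, sauna, porch, pantry, lobby, lab, hall → queue [library, attic, annex, study, sauna, porch, pantry, lobby, lab, hall]
Visit library; enqueue workshop, chapel → queue [attic, annex, study, sauna, porch, pantry, lobby, lab, hall, workshop, chapel]
Visit attic; enqueue nursery, closet → queue [annex, study, sauna, porch, pantry, lobby, lab, hall, workshop, chapel, nursery, closet]
Visit annex → queue [study, sauna, porch, pantry, lobby, lab, hall, workshop, chapel, nursery, closet]
Visit study; enqueue patio → queue [sauna, porch, pantry, lobby, lab, hall, workshop, chapel, nursery, closet, patio]
Visit sauna → queue [porch, pantry, lobby, lab, hall, workshop, chapel, nursery, closet, patio]
Visit porch → queue [pantry, lobby, lab, hall, workshop, chapel, nursery, closet, patio]
Visit pantry; enqueue foyer → queue [lobby, lab, hall, workshop, chapel, nursery, closet, patio, foyer]
Visit lobby → queue [lab, hall, workshop, chapel, nursery, closet, patio, foyer]
Visit lab → queue [hall, workshop, chapel, nursery, closet, patio, foyer]
Visit hall → queue [workshop, chapel, nursery, closet, patio, foyer]
Visit workshop → queue [chapel, nursery, closet, patio, foyer]
Visit chapel → queue [nursery, closet, patio, foyer]
Visit nursery; enqueue office → queue [closet, patio, foyer, office]
Visit closet → queue [patio, foyer, office]
Visit patio → queue [foyer, office]
Visit foyer → queue [office]
Visit office → queue []

den, loft, library, attic, annex, study, sauna, porch, pantry, lobby, lab, hall, workshop, chapel, nursery, closet, patio, foyer, office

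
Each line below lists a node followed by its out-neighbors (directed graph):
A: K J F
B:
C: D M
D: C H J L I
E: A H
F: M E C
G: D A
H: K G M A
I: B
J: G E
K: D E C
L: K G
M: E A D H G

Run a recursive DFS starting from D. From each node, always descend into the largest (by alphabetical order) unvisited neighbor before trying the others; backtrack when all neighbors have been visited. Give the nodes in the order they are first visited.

D → L → K → E → H → M → G → A → J → F → C → I → B

Visit D
D → L
L → K
K → E
E → H
H → M
M → G
G → A
A → J
A → F
F → C
D → I
I → B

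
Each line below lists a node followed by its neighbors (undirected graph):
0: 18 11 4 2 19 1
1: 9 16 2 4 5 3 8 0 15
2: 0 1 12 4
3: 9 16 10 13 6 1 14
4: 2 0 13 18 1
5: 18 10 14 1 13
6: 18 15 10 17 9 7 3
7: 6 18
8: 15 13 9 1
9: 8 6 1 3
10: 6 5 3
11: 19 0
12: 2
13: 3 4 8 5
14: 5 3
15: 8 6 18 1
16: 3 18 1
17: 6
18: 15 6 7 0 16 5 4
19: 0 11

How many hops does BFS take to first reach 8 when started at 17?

Level 0: 17
Level 1: 6
Level 2: 3, 7, 9, 10, 15, 18
Level 3: 0, 1, 4, 5, 8, 13, 14, 16
Level 4: 2, 11, 19
Level 5: 12
8 first appears at level 3.

3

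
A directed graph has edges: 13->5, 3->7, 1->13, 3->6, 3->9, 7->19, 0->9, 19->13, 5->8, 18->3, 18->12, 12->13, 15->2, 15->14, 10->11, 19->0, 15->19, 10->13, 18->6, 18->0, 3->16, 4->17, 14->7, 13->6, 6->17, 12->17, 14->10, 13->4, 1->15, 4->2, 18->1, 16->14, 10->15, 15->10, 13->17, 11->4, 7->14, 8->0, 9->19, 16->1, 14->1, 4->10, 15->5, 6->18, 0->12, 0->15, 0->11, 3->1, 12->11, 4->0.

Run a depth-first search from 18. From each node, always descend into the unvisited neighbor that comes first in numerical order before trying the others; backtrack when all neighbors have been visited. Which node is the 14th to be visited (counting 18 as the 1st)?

Visit 18
18 → 0
0 → 9
9 → 19
19 → 13
13 → 4
4 → 2
4 → 10
10 → 11
10 → 15
15 → 5
5 → 8
15 → 14
14 → 1
14 → 7
4 → 17
13 → 6
0 → 12
18 → 3
3 → 16

Visit order: 18, 0, 9, 19, 13, 4, 2, 10, 11, 15, 5, 8, 14, 1, 7, 17, 6, 12, 3, 16

1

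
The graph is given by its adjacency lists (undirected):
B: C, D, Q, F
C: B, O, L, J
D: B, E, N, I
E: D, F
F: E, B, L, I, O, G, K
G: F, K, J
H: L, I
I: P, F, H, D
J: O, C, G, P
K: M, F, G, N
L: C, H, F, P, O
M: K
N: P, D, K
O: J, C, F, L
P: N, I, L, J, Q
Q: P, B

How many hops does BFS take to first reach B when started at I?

Level 0: I
Level 1: D, F, H, P
Level 2: B, E, G, J, K, L, N, O, Q
Level 3: C, M
B first appears at level 2.

2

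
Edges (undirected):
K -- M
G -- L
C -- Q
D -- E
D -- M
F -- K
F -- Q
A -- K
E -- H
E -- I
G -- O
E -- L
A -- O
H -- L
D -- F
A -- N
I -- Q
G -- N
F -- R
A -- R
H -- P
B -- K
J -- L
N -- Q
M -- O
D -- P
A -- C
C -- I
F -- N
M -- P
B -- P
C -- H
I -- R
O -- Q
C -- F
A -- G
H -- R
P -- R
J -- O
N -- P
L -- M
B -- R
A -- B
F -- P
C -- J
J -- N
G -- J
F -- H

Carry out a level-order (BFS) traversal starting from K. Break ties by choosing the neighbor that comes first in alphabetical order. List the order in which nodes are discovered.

Visit K; enqueue A, B, F, M → queue [A, B, F, M]
Visit A; enqueue C, G, N, O, R → queue [B, F, M, C, G, N, O, R]
Visit B; enqueue P → queue [F, M, C, G, N, O, R, P]
Visit F; enqueue D, H, Q → queue [M, C, G, N, O, R, P, D, H, Q]
Visit M; enqueue L → queue [C, G, N, O, R, P, D, H, Q, L]
Visit C; enqueue I, J → queue [G, N, O, R, P, D, H, Q, L, I, J]
Visit G → queue [N, O, R, P, D, H, Q, L, I, J]
Visit N → queue [O, R, P, D, H, Q, L, I, J]
Visit O → queue [R, P, D, H, Q, L, I, J]
Visit R → queue [P, D, H, Q, L, I, J]
Visit P → queue [D, H, Q, L, I, J]
Visit D; enqueue E → queue [H, Q, L, I, J, E]
Visit H → queue [Q, L, I, J, E]
Visit Q → queue [L, I, J, E]
Visit L → queue [I, J, E]
Visit I → queue [J, E]
Visit J → queue [E]
Visit E → queue []

K, A, B, F, M, C, G, N, O, R, P, D, H, Q, L, I, J, E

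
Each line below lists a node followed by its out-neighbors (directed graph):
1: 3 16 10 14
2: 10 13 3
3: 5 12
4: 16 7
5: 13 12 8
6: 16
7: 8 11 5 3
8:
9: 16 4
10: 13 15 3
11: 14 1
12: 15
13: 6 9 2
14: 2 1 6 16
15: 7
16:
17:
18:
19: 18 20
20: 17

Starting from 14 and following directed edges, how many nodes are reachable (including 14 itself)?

BFS from 14 visits: 14, 2, 1, 6, 16, 10, 13, 3, 15, 9, 5, 12, 7, 4, 8, 11
Reachable nodes: 16 of 20 total.

16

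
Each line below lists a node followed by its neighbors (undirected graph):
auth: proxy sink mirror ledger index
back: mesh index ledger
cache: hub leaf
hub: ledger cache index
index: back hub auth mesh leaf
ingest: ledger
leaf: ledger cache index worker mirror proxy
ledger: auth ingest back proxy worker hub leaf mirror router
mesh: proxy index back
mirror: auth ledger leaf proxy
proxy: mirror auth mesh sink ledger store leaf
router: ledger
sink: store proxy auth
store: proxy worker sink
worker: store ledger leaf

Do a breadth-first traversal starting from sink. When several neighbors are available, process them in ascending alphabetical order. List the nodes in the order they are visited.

Visit sink; enqueue auth, proxy, store → queue [auth, proxy, store]
Visit auth; enqueue index, ledger, mirror → queue [proxy, store, index, ledger, mirror]
Visit proxy; enqueue leaf, mesh → queue [store, index, ledger, mirror, leaf, mesh]
Visit store; enqueue worker → queue [index, ledger, mirror, leaf, mesh, worker]
Visit index; enqueue back, hub → queue [ledger, mirror, leaf, mesh, worker, back, hub]
Visit ledger; enqueue ingest, router → queue [mirror, leaf, mesh, worker, back, hub, ingest, router]
Visit mirror → queue [leaf, mesh, worker, back, hub, ingest, router]
Visit leaf; enqueue cache → queue [mesh, worker, back, hub, ingest, router, cache]
Visit mesh → queue [worker, back, hub, ingest, router, cache]
Visit worker → queue [back, hub, ingest, router, cache]
Visit back → queue [hub, ingest, router, cache]
Visit hub → queue [ingest, router, cache]
Visit ingest → queue [router, cache]
Visit router → queue [cache]
Visit cache → queue []

sink → auth → proxy → store → index → ledger → mirror → leaf → mesh → worker → back → hub → ingest → router → cache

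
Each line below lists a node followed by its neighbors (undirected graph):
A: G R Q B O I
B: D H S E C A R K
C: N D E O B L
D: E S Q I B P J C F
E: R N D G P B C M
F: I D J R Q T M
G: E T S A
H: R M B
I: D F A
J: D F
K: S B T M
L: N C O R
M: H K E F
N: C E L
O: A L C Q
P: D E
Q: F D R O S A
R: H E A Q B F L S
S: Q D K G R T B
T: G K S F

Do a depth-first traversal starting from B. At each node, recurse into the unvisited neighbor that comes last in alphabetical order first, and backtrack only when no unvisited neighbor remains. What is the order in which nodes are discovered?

B, S, T, K, M, H, R, Q, O, L, N, E, P, D, J, F, I, A, G, C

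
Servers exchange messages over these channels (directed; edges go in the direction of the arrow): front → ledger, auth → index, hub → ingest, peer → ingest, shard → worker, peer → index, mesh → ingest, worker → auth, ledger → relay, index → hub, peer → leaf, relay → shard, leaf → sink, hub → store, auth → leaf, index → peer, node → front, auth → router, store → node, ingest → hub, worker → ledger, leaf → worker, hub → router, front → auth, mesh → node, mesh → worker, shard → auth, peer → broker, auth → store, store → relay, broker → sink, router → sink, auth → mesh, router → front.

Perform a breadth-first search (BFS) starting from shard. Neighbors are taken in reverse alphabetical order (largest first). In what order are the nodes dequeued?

shard → worker → auth → ledger → store → router → mesh → leaf → index → relay → node → sink → front → ingest → peer → hub → broker

Visit shard; enqueue worker, auth → queue [worker, auth]
Visit worker; enqueue ledger → queue [auth, ledger]
Visit auth; enqueue store, router, mesh, leaf, index → queue [ledger, store, router, mesh, leaf, index]
Visit ledger; enqueue relay → queue [store, router, mesh, leaf, index, relay]
Visit store; enqueue node → queue [router, mesh, leaf, index, relay, node]
Visit router; enqueue sink, front → queue [mesh, leaf, index, relay, node, sink, front]
Visit mesh; enqueue ingest → queue [leaf, index, relay, node, sink, front, ingest]
Visit leaf → queue [index, relay, node, sink, front, ingest]
Visit index; enqueue peer, hub → queue [relay, node, sink, front, ingest, peer, hub]
Visit relay → queue [node, sink, front, ingest, peer, hub]
Visit node → queue [sink, front, ingest, peer, hub]
Visit sink → queue [front, ingest, peer, hub]
Visit front → queue [ingest, peer, hub]
Visit ingest → queue [peer, hub]
Visit peer; enqueue broker → queue [hub, broker]
Visit hub → queue [broker]
Visit broker → queue []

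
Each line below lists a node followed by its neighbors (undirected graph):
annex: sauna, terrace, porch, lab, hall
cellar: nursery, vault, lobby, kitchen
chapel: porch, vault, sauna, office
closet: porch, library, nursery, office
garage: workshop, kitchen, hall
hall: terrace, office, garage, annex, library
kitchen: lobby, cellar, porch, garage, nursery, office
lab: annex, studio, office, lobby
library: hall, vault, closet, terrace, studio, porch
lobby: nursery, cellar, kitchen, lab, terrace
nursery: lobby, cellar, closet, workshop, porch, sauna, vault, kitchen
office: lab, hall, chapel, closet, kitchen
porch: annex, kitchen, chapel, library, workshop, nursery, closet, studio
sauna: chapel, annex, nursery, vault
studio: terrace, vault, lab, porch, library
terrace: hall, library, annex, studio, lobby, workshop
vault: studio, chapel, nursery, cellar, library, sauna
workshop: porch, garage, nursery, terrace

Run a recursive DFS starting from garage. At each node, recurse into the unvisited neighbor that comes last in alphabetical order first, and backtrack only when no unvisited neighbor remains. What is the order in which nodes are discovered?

Visit garage
garage → workshop
workshop → terrace
terrace → studio
studio → vault
vault → sauna
sauna → nursery
nursery → porch
porch → library
library → hall
hall → office
office → lab
lab → lobby
lobby → kitchen
kitchen → cellar
lab → annex
office → closet
office → chapel

garage workshop terrace studio vault sauna nursery porch library hall office lab lobby kitchen cellar annex closet chapel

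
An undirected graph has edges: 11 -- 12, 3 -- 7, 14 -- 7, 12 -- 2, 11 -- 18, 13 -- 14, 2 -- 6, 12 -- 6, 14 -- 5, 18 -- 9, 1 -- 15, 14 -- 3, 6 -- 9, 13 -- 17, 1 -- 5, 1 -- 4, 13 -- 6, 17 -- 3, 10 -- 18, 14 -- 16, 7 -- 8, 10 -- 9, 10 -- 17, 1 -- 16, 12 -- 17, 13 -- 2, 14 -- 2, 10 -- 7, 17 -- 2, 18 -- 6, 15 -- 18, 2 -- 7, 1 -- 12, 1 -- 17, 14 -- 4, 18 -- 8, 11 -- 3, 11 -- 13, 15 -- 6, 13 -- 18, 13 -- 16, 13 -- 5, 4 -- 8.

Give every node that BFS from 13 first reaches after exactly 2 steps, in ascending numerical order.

Level 0: 13
Level 1: 2, 5, 6, 11, 14, 16, 17, 18
Level 2: 1, 3, 4, 7, 8, 9, 10, 12, 15

1, 3, 4, 7, 8, 9, 10, 12, 15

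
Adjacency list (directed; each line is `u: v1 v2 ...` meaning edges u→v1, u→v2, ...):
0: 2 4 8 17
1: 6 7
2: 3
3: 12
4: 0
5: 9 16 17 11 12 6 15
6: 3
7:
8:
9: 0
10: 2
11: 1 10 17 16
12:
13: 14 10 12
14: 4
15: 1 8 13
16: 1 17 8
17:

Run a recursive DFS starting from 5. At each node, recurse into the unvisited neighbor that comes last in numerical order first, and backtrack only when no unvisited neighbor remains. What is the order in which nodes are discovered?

5 17 16 8 1 7 6 3 12 15 13 14 4 0 2 10 11 9

Visit 5
5 → 17
5 → 16
16 → 8
16 → 1
1 → 7
1 → 6
6 → 3
3 → 12
5 → 15
15 → 13
13 → 14
14 → 4
4 → 0
0 → 2
13 → 10
5 → 11
5 → 9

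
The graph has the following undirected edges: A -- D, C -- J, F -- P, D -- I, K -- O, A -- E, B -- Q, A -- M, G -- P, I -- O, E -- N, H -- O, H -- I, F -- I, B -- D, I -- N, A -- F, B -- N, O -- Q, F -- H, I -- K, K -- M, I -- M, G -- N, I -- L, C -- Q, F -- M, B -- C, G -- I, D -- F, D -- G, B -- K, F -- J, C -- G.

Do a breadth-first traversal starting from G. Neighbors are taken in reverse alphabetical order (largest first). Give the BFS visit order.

G P N I D C F E B O M L K H A Q J

Visit G; enqueue P, N, I, D, C → queue [P, N, I, D, C]
Visit P; enqueue F → queue [N, I, D, C, F]
Visit N; enqueue E, B → queue [I, D, C, F, E, B]
Visit I; enqueue O, M, L, K, H → queue [D, C, F, E, B, O, M, L, K, H]
Visit D; enqueue A → queue [C, F, E, B, O, M, L, K, H, A]
Visit C; enqueue Q, J → queue [F, E, B, O, M, L, K, H, A, Q, J]
Visit F → queue [E, B, O, M, L, K, H, A, Q, J]
Visit E → queue [B, O, M, L, K, H, A, Q, J]
Visit B → queue [O, M, L, K, H, A, Q, J]
Visit O → queue [M, L, K, H, A, Q, J]
Visit M → queue [L, K, H, A, Q, J]
Visit L → queue [K, H, A, Q, J]
Visit K → queue [H, A, Q, J]
Visit H → queue [A, Q, J]
Visit A → queue [Q, J]
Visit Q → queue [J]
Visit J → queue []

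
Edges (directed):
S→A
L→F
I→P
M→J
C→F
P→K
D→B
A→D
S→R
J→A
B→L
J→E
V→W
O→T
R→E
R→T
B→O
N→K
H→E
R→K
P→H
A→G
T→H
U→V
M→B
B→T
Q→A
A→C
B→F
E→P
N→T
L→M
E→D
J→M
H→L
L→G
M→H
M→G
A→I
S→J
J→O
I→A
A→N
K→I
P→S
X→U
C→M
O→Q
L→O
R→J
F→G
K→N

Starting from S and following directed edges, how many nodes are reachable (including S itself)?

20

BFS from S visits: S, A, J, R, C, D, G, I, N, E, M, O, K, T, F, B, P, H, Q, L
Reachable nodes: 20 of 24 total.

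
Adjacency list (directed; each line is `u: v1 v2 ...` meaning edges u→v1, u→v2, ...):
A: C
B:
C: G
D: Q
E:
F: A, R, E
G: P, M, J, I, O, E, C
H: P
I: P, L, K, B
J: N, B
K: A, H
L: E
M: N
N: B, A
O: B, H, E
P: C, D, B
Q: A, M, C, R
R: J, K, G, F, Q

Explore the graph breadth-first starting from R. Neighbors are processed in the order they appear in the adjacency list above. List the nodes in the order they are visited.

R -> J -> K -> G -> F -> Q -> N -> B -> A -> H -> P -> M -> I -> O -> E -> C -> D -> L

Visit R; enqueue J, K, G, F, Q → queue [J, K, G, F, Q]
Visit J; enqueue N, B → queue [K, G, F, Q, N, B]
Visit K; enqueue A, H → queue [G, F, Q, N, B, A, H]
Visit G; enqueue P, M, I, O, E, C → queue [F, Q, N, B, A, H, P, M, I, O, E, C]
Visit F → queue [Q, N, B, A, H, P, M, I, O, E, C]
Visit Q → queue [N, B, A, H, P, M, I, O, E, C]
Visit N → queue [B, A, H, P, M, I, O, E, C]
Visit B → queue [A, H, P, M, I, O, E, C]
Visit A → queue [H, P, M, I, O, E, C]
Visit H → queue [P, M, I, O, E, C]
Visit P; enqueue D → queue [M, I, O, E, C, D]
Visit M → queue [I, O, E, C, D]
Visit I; enqueue L → queue [O, E, C, D, L]
Visit O → queue [E, C, D, L]
Visit E → queue [C, D, L]
Visit C → queue [D, L]
Visit D → queue [L]
Visit L → queue []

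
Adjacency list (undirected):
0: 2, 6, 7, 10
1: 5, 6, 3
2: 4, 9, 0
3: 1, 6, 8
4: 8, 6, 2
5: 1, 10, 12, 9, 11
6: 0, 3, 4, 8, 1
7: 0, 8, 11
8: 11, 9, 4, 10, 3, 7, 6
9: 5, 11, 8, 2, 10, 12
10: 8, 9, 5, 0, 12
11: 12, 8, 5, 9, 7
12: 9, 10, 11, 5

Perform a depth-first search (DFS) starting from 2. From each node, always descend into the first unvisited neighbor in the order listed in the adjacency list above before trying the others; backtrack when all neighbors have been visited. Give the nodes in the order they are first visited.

2 → 4 → 8 → 11 → 12 → 9 → 5 → 1 → 6 → 0 → 7 → 10 → 3

Visit 2
2 → 4
4 → 8
8 → 11
11 → 12
12 → 9
9 → 5
5 → 1
1 → 6
6 → 0
0 → 7
0 → 10
6 → 3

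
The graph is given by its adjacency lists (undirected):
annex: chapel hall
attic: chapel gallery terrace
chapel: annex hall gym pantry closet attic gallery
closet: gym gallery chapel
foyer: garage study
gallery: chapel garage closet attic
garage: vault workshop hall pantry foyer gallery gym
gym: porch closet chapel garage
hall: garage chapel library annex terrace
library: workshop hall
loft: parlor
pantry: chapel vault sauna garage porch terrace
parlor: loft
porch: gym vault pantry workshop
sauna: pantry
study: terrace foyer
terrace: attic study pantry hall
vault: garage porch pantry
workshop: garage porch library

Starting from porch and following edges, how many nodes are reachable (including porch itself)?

BFS from porch visits: porch, workshop, vault, pantry, gym, library, garage, terrace, sauna, chapel, closet, hall, gallery, foyer, study, attic, annex
Reachable nodes: 17 of 19 total.

17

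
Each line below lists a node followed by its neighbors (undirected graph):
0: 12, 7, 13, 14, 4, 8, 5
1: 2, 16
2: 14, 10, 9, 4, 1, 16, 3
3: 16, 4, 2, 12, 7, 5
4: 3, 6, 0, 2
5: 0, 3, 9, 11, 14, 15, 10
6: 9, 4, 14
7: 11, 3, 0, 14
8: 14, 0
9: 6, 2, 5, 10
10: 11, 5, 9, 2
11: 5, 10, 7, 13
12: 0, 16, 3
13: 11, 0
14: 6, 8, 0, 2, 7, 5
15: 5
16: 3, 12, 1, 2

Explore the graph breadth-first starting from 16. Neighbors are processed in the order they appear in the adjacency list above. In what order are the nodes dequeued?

Visit 16; enqueue 3, 12, 1, 2 → queue [3, 12, 1, 2]
Visit 3; enqueue 4, 7, 5 → queue [12, 1, 2, 4, 7, 5]
Visit 12; enqueue 0 → queue [1, 2, 4, 7, 5, 0]
Visit 1 → queue [2, 4, 7, 5, 0]
Visit 2; enqueue 14, 10, 9 → queue [4, 7, 5, 0, 14, 10, 9]
Visit 4; enqueue 6 → queue [7, 5, 0, 14, 10, 9, 6]
Visit 7; enqueue 11 → queue [5, 0, 14, 10, 9, 6, 11]
Visit 5; enqueue 15 → queue [0, 14, 10, 9, 6, 11, 15]
Visit 0; enqueue 13, 8 → queue [14, 10, 9, 6, 11, 15, 13, 8]
Visit 14 → queue [10, 9, 6, 11, 15, 13, 8]
Visit 10 → queue [9, 6, 11, 15, 13, 8]
Visit 9 → queue [6, 11, 15, 13, 8]
Visit 6 → queue [11, 15, 13, 8]
Visit 11 → queue [15, 13, 8]
Visit 15 → queue [13, 8]
Visit 13 → queue [8]
Visit 8 → queue []

16, 3, 12, 1, 2, 4, 7, 5, 0, 14, 10, 9, 6, 11, 15, 13, 8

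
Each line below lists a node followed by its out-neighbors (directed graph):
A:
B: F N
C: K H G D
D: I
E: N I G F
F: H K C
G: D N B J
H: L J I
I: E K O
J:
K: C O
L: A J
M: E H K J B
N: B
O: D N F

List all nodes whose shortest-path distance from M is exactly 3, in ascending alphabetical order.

Level 0: M
Level 1: B, E, H, J, K
Level 2: C, F, G, I, L, N, O
Level 3: A, D

A, D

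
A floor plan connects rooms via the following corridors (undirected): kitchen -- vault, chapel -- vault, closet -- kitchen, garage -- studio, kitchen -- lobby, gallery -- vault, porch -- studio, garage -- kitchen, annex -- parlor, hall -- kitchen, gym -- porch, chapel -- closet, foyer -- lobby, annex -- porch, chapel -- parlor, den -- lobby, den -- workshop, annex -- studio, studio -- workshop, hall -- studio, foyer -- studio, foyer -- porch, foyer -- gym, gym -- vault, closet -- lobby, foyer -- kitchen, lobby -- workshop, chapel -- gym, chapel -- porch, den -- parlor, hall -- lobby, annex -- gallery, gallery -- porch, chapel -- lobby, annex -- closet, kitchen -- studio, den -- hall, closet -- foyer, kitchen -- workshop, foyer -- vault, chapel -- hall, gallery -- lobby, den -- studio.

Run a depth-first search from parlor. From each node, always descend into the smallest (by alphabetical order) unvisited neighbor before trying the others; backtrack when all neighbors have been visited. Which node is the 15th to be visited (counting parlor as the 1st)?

Visit parlor
parlor → annex
annex → closet
closet → chapel
chapel → gym
gym → foyer
foyer → kitchen
kitchen → garage
garage → studio
studio → den
den → hall
hall → lobby
lobby → gallery
gallery → porch
gallery → vault
lobby → workshop

Visit order: parlor, annex, closet, chapel, gym, foyer, kitchen, garage, studio, den, hall, lobby, gallery, porch, vault, workshop

vault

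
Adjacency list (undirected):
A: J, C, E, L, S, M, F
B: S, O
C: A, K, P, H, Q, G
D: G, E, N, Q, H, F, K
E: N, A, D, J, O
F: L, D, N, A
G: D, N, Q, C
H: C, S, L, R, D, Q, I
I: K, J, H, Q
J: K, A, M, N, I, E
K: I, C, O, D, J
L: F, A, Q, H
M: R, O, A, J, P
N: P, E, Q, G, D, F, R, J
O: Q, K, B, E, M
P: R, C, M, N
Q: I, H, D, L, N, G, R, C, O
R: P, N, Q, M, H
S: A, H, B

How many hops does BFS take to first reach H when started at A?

Level 0: A
Level 1: C, E, F, J, L, M, S
Level 2: B, D, G, H, I, K, N, O, P, Q, R
H first appears at level 2.

2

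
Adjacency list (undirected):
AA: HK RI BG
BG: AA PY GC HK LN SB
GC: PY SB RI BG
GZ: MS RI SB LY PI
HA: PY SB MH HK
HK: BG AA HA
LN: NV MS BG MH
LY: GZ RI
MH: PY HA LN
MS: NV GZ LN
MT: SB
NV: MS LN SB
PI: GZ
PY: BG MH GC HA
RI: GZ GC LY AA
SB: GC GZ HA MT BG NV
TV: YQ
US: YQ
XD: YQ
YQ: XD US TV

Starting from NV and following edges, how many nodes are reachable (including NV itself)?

16

BFS from NV visits: NV, MS, LN, SB, GZ, BG, MH, GC, HA, MT, RI, LY, PI, AA, PY, HK
Reachable nodes: 16 of 20 total.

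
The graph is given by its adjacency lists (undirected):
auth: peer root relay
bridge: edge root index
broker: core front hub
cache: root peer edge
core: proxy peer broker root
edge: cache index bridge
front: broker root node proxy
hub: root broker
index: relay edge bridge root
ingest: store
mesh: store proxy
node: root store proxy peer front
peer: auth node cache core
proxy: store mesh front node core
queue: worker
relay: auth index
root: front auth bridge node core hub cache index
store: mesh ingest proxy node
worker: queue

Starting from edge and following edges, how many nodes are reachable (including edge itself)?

17

BFS from edge visits: edge, index, cache, bridge, root, relay, peer, node, hub, front, core, auth, store, proxy, broker, mesh, ingest
Reachable nodes: 17 of 19 total.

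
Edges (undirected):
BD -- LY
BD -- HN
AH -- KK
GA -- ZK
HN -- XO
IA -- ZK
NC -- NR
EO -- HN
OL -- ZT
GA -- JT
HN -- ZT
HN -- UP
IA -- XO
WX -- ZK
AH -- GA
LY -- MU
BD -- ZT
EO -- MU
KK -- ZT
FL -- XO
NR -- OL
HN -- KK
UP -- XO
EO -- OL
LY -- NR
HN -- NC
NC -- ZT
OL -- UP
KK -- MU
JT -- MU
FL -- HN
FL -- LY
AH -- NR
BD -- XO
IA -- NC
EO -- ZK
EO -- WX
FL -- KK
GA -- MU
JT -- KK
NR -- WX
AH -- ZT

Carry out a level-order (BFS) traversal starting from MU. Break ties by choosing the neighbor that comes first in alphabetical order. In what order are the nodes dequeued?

Visit MU; enqueue EO, GA, JT, KK, LY → queue [EO, GA, JT, KK, LY]
Visit EO; enqueue HN, OL, WX, ZK → queue [GA, JT, KK, LY, HN, OL, WX, ZK]
Visit GA; enqueue AH → queue [JT, KK, LY, HN, OL, WX, ZK, AH]
Visit JT → queue [KK, LY, HN, OL, WX, ZK, AH]
Visit KK; enqueue FL, ZT → queue [LY, HN, OL, WX, ZK, AH, FL, ZT]
Visit LY; enqueue BD, NR → queue [HN, OL, WX, ZK, AH, FL, ZT, BD, NR]
Visit HN; enqueue NC, UP, XO → queue [OL, WX, ZK, AH, FL, ZT, BD, NR, NC, UP, XO]
Visit OL → queue [WX, ZK, AH, FL, ZT, BD, NR, NC, UP, XO]
Visit WX → queue [ZK, AH, FL, ZT, BD, NR, NC, UP, XO]
Visit ZK; enqueue IA → queue [AH, FL, ZT, BD, NR, NC, UP, XO, IA]
Visit AH → queue [FL, ZT, BD, NR, NC, UP, XO, IA]
Visit FL → queue [ZT, BD, NR, NC, UP, XO, IA]
Visit ZT → queue [BD, NR, NC, UP, XO, IA]
Visit BD → queue [NR, NC, UP, XO, IA]
Visit NR → queue [NC, UP, XO, IA]
Visit NC → queue [UP, XO, IA]
Visit UP → queue [XO, IA]
Visit XO → queue [IA]
Visit IA → queue []

MU, EO, GA, JT, KK, LY, HN, OL, WX, ZK, AH, FL, ZT, BD, NR, NC, UP, XO, IA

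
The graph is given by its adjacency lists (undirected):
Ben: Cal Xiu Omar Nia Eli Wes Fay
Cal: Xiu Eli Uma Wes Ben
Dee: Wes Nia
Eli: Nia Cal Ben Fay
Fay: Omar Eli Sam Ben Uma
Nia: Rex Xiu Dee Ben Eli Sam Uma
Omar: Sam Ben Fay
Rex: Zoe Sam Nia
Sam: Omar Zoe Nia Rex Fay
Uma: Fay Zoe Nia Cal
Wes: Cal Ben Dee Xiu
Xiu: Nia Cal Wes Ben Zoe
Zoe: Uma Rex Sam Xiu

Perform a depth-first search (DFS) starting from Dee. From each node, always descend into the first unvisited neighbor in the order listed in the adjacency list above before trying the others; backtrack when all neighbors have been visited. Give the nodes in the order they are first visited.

Visit Dee
Dee → Wes
Wes → Cal
Cal → Xiu
Xiu → Nia
Nia → Rex
Rex → Zoe
Zoe → Uma
Uma → Fay
Fay → Omar
Omar → Sam
Omar → Ben
Ben → Eli

Dee, Wes, Cal, Xiu, Nia, Rex, Zoe, Uma, Fay, Omar, Sam, Ben, Eli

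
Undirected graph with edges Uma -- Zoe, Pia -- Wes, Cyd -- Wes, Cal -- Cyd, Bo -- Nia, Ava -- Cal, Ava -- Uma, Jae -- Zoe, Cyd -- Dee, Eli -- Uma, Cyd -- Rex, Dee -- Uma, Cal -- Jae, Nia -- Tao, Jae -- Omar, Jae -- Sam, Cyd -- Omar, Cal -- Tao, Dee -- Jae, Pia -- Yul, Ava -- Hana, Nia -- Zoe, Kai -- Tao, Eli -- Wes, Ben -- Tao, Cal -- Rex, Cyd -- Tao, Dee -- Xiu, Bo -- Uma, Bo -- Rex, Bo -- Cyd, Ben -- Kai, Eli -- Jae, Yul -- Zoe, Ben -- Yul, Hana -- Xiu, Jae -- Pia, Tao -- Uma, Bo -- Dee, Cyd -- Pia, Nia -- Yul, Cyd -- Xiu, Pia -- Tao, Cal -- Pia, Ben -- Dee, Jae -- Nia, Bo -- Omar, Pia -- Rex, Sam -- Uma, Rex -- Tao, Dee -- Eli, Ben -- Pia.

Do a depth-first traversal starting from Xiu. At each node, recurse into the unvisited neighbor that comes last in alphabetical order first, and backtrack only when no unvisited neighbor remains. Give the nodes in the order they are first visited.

Xiu -> Hana -> Ava -> Uma -> Zoe -> Yul -> Pia -> Wes -> Eli -> Jae -> Sam -> Omar -> Cyd -> Tao -> Rex -> Cal -> Bo -> Nia -> Dee -> Ben -> Kai

Visit Xiu
Xiu → Hana
Hana → Ava
Ava → Uma
Uma → Zoe
Zoe → Yul
Yul → Pia
Pia → Wes
Wes → Eli
Eli → Jae
Jae → Sam
Jae → Omar
Omar → Cyd
Cyd → Tao
Tao → Rex
Rex → Cal
Rex → Bo
Bo → Nia
Bo → Dee
Dee → Ben
Ben → Kai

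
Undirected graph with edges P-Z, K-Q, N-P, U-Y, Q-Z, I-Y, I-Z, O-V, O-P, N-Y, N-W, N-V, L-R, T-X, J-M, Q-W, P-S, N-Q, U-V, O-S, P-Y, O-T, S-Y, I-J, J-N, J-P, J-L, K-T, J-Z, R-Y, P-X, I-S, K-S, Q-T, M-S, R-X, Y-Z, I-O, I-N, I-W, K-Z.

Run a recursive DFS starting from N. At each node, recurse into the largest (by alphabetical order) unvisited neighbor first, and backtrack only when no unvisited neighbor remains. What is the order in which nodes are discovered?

N, Y, Z, Q, W, I, S, P, X, T, O, V, U, K, R, L, J, M

Visit N
N → Y
Y → Z
Z → Q
Q → W
W → I
I → S
S → P
P → X
X → T
T → O
O → V
V → U
T → K
X → R
R → L
L → J
J → M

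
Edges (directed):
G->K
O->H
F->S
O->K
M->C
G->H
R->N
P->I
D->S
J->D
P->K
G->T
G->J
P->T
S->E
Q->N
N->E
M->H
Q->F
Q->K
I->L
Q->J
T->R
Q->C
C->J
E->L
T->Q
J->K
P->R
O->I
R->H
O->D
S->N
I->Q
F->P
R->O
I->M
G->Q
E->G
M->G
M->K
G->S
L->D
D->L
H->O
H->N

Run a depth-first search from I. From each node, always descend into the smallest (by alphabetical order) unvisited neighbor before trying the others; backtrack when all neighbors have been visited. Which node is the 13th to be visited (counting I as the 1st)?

C

Visit I
I → L
L → D
D → S
S → E
E → G
G → H
H → N
H → O
O → K
G → J
G → Q
Q → C
Q → F
F → P
P → R
P → T
I → M

Visit order: I, L, D, S, E, G, H, N, O, K, J, Q, C, F, P, R, T, M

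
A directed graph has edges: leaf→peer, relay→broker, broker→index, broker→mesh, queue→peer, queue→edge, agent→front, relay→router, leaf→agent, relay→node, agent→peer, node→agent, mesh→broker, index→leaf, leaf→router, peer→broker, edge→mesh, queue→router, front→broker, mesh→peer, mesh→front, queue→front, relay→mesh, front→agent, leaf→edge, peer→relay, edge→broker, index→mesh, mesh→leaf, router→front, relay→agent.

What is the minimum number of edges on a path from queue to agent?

Level 0: queue
Level 1: edge, front, peer, router
Level 2: agent, broker, mesh, relay
Level 3: index, leaf, node
agent first appears at level 2.

2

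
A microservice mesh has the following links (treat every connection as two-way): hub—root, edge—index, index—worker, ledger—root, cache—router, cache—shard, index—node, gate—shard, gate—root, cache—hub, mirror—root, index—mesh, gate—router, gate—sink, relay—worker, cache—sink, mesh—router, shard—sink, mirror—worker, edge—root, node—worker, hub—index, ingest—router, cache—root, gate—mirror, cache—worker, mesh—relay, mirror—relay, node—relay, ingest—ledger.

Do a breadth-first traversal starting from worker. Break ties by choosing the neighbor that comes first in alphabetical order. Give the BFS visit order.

Visit worker; enqueue cache, index, mirror, node, relay → queue [cache, index, mirror, node, relay]
Visit cache; enqueue hub, root, router, shard, sink → queue [index, mirror, node, relay, hub, root, router, shard, sink]
Visit index; enqueue edge, mesh → queue [mirror, node, relay, hub, root, router, shard, sink, edge, mesh]
Visit mirror; enqueue gate → queue [node, relay, hub, root, router, shard, sink, edge, mesh, gate]
Visit node → queue [relay, hub, root, router, shard, sink, edge, mesh, gate]
Visit relay → queue [hub, root, router, shard, sink, edge, mesh, gate]
Visit hub → queue [root, router, shard, sink, edge, mesh, gate]
Visit root; enqueue ledger → queue [router, shard, sink, edge, mesh, gate, ledger]
Visit router; enqueue ingest → queue [shard, sink, edge, mesh, gate, ledger, ingest]
Visit shard → queue [sink, edge, mesh, gate, ledger, ingest]
Visit sink → queue [edge, mesh, gate, ledger, ingest]
Visit edge → queue [mesh, gate, ledger, ingest]
Visit mesh → queue [gate, ledger, ingest]
Visit gate → queue [ledger, ingest]
Visit ledger → queue [ingest]
Visit ingest → queue []

worker -> cache -> index -> mirror -> node -> relay -> hub -> root -> router -> shard -> sink -> edge -> mesh -> gate -> ledger -> ingest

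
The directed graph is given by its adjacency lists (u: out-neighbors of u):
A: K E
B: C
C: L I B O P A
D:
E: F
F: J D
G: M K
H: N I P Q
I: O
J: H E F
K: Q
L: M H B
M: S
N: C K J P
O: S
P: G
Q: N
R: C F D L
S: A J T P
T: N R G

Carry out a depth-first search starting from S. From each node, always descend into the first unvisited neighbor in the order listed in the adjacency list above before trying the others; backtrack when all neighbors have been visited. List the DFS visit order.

Visit S
S → A
A → K
K → Q
Q → N
N → C
C → L
L → M
L → H
H → I
I → O
H → P
P → G
L → B
N → J
J → E
E → F
F → D
S → T
T → R

S → A → K → Q → N → C → L → M → H → I → O → P → G → B → J → E → F → D → T → R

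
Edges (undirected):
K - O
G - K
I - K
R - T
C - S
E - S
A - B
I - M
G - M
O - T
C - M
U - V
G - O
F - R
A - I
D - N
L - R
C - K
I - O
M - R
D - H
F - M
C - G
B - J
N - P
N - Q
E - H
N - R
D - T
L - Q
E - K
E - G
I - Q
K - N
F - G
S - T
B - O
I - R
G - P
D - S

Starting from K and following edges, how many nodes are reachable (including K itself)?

20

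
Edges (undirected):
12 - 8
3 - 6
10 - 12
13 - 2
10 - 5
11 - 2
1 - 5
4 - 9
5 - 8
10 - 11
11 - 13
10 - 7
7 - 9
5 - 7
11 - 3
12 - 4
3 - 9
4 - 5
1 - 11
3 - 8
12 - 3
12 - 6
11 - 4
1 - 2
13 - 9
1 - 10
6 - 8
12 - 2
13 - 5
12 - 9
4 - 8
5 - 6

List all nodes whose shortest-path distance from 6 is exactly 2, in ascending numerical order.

1, 2, 4, 7, 9, 10, 11, 13

Level 0: 6
Level 1: 3, 5, 8, 12
Level 2: 1, 2, 4, 7, 9, 10, 11, 13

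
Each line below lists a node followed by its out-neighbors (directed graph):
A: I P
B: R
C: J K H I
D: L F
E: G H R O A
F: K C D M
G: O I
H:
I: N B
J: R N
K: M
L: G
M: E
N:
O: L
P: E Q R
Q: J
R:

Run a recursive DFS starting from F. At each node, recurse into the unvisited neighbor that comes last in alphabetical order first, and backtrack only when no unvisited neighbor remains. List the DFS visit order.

Visit F
F → M
M → E
E → R
E → O
O → L
L → G
G → I
I → N
I → B
E → H
E → A
A → P
P → Q
Q → J
F → K
F → D
F → C

F → M → E → R → O → L → G → I → N → B → H → A → P → Q → J → K → D → C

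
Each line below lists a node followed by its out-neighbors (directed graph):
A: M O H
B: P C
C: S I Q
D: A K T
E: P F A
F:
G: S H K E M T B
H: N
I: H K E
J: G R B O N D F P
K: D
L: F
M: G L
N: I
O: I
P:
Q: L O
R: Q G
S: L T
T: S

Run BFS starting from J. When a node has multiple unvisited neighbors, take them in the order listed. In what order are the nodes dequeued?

Visit J; enqueue G, R, B, O, N, D, F, P → queue [G, R, B, O, N, D, F, P]
Visit G; enqueue S, H, K, E, M, T → queue [R, B, O, N, D, F, P, S, H, K, E, M, T]
Visit R; enqueue Q → queue [B, O, N, D, F, P, S, H, K, E, M, T, Q]
Visit B; enqueue C → queue [O, N, D, F, P, S, H, K, E, M, T, Q, C]
Visit O; enqueue I → queue [N, D, F, P, S, H, K, E, M, T, Q, C, I]
Visit N → queue [D, F, P, S, H, K, E, M, T, Q, C, I]
Visit D; enqueue A → queue [F, P, S, H, K, E, M, T, Q, C, I, A]
Visit F → queue [P, S, H, K, E, M, T, Q, C, I, A]
Visit P → queue [S, H, K, E, M, T, Q, C, I, A]
Visit S; enqueue L → queue [H, K, E, M, T, Q, C, I, A, L]
Visit H → queue [K, E, M, T, Q, C, I, A, L]
Visit K → queue [E, M, T, Q, C, I, A, L]
Visit E → queue [M, T, Q, C, I, A, L]
Visit M → queue [T, Q, C, I, A, L]
Visit T → queue [Q, C, I, A, L]
Visit Q → queue [C, I, A, L]
Visit C → queue [I, A, L]
Visit I → queue [A, L]
Visit A → queue [L]
Visit L → queue []

J → G → R → B → O → N → D → F → P → S → H → K → E → M → T → Q → C → I → A → L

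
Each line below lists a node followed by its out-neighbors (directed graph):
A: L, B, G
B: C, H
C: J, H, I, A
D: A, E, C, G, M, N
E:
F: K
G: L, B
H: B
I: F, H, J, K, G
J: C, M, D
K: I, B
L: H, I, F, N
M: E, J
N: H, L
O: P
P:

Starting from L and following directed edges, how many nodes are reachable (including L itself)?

BFS from L visits: L, N, I, H, F, K, J, G, B, M, D, C, E, A
Reachable nodes: 14 of 16 total.

14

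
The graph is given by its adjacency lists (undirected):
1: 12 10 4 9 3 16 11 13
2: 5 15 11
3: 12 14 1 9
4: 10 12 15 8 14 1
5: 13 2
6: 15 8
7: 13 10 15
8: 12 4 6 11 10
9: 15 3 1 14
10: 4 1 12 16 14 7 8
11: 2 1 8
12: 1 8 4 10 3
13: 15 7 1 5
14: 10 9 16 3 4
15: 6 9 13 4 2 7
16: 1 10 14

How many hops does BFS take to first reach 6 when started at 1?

3

Level 0: 1
Level 1: 3, 4, 9, 10, 11, 12, 13, 16
Level 2: 2, 5, 7, 8, 14, 15
Level 3: 6
6 first appears at level 3.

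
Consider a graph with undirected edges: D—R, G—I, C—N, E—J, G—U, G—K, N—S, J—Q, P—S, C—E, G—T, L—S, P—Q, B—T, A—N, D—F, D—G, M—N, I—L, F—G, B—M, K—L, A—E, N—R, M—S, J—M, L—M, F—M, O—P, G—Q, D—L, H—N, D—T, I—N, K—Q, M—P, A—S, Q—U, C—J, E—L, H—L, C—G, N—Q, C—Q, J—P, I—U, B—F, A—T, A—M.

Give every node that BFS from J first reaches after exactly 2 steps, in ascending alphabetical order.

Level 0: J
Level 1: C, E, M, P, Q
Level 2: A, B, F, G, K, L, N, O, S, U
Level 3: D, H, I, R, T

A, B, F, G, K, L, N, O, S, U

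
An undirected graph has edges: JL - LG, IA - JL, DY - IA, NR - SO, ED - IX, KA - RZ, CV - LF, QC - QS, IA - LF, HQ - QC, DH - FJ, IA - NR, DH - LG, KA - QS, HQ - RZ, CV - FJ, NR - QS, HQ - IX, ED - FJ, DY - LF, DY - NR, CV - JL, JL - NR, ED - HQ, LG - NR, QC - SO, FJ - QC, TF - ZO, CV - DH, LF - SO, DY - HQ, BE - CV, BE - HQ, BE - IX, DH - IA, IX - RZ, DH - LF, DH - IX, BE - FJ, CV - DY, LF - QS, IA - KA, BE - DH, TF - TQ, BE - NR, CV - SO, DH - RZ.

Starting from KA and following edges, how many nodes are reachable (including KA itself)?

18

BFS from KA visits: KA, IA, QS, RZ, DH, DY, JL, LF, NR, QC, HQ, IX, BE, CV, FJ, LG, SO, ED
Reachable nodes: 18 of 21 total.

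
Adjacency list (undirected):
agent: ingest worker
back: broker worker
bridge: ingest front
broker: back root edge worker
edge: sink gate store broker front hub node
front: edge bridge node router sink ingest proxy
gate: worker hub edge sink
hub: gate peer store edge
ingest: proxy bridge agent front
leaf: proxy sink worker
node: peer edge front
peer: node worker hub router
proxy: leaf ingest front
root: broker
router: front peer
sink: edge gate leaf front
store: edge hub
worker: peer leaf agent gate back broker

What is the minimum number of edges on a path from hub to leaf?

Level 0: hub
Level 1: edge, gate, peer, store
Level 2: broker, front, node, router, sink, worker
Level 3: agent, back, bridge, ingest, leaf, proxy, root
leaf first appears at level 3.

3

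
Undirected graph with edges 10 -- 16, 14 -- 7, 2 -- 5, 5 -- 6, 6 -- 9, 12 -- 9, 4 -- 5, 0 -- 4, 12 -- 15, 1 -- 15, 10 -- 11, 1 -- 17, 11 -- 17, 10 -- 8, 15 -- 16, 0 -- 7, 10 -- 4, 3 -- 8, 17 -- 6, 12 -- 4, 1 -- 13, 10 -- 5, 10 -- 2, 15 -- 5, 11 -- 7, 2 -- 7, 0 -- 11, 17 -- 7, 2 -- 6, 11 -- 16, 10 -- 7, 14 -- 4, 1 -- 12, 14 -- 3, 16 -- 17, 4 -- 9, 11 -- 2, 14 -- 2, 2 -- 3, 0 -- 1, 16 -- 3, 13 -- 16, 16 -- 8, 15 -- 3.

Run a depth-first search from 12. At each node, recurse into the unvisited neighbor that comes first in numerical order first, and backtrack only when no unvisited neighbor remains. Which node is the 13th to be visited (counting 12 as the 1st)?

Visit 12
12 → 1
1 → 0
0 → 4
4 → 5
5 → 2
2 → 3
3 → 8
8 → 10
10 → 7
7 → 11
11 → 16
16 → 13
16 → 15
16 → 17
17 → 6
6 → 9
7 → 14

Visit order: 12, 1, 0, 4, 5, 2, 3, 8, 10, 7, 11, 16, 13, 15, 17, 6, 9, 14

13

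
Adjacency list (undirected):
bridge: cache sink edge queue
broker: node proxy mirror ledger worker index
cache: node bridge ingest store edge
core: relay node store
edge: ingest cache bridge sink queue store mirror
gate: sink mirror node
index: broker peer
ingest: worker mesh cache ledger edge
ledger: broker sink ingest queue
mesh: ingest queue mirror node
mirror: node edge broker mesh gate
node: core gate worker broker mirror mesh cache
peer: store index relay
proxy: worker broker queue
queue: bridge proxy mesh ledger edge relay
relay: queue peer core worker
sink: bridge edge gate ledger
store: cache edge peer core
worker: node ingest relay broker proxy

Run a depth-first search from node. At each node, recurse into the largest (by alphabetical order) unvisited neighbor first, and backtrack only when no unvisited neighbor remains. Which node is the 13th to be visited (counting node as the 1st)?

edge

Visit node
node → worker
worker → relay
relay → queue
queue → proxy
proxy → broker
broker → mirror
mirror → mesh
mesh → ingest
ingest → ledger
ledger → sink
sink → gate
sink → edge
edge → store
store → peer
peer → index
store → core
store → cache
cache → bridge

Visit order: node, worker, relay, queue, proxy, broker, mirror, mesh, ingest, ledger, sink, gate, edge, store, peer, index, core, cache, bridge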